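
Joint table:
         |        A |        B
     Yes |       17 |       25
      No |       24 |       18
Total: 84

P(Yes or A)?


P(Yes∨A) = P(Yes) + P(A) - P(Yes∧A)
= (42 + 41 - 17)/84 = 66/84 = 11/14

P = 11/14 ≈ 78.57%


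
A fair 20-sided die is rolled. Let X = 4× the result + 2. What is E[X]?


E[die] = (1+20)/2 = 21/2
E[X] = 4×21/2 + 2 = 44

E[X] = 44


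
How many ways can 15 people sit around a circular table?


Circular arrangements of 15 distinct objects: fix one position to break rotational symmetry.
(n-1)! = 14! = 87178291200

87178291200


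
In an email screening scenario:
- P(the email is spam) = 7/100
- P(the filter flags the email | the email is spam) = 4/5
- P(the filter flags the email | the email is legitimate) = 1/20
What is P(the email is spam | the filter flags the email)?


Using Bayes' theorem:
P(A|B) = P(B|A)·P(A) / P(B)

P(the filter flags the email) = 4/5 × 7/100 + 1/20 × 93/100
= 7/125 + 93/2000 = 41/400

P(the email is spam|the filter flags the email) = (7/125) / (41/400) = 112/205

P(the email is spam|the filter flags the email) = 112/205 ≈ 54.63%


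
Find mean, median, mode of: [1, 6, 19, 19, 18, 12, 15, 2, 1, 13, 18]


Sorted: [1, 1, 2, 6, 12, 13, 15, 18, 18, 19, 19]
Mean = 124/11
Median = 13
Freq: {1: 2, 6: 1, 19: 2, 18: 2, 12: 1, 15: 1, 2: 1, 13: 1}
Mode: [1, 18, 19]

Mean=124/11, Median=13, Mode=[1, 18, 19]


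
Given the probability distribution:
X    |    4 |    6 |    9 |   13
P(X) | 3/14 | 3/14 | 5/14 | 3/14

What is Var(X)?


E[X] = 57/7
E[X²] = 534/7
Var(X) = E[X²] - (E[X])² = 534/7 - 3249/49 = 489/49

Var(X) = 489/49 ≈ 9.9796


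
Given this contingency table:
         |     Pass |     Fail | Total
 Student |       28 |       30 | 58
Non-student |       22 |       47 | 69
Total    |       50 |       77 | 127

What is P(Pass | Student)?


P(Pass | Student) = 28/(28+30) = 28/58 = 14/29

P(Pass|Student) = 14/29 ≈ 48.28%


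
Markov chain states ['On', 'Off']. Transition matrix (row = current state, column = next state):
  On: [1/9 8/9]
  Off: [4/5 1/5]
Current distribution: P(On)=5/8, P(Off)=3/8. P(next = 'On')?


P(next=On) = Σᵢ P(now=i)×P(i→On)
= 5/8×1/9 + 3/8×4/5
= 5/72 + 3/10 = 133/360

P = 133/360 ≈ 0.3694


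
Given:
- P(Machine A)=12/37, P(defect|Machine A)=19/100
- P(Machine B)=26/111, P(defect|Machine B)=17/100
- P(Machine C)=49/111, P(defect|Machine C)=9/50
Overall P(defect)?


P(B) = Σ P(B|Aᵢ)×P(Aᵢ)
  19/100×12/37 = 57/925
  17/100×26/111 = 221/5550
  9/50×49/111 = 147/1850
Sum = 502/2775

P(defect) = 502/2775 ≈ 18.09%


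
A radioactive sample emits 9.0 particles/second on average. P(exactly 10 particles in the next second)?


Poisson(λ=9.0): P(X=10) = e^(-λ)×λ^k/k!
= e^(-9.0) × 9.0^10 / 10!
≈ 0.0001234098041 × 3486784401 / 3628800 ≈ 0.118580

P(X=10) ≈ 0.118580 ≈ 11.86%


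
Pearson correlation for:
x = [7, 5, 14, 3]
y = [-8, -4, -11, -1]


n=4, Σx=29, Σy=-24, Σxy=-233, Σx²=279, Σy²=202
r = (4×(-233) - 29×(-24))/√((4×279 - 29²)(4×202 - (-24)²))
= -236/√(275×232) = -236/√63800 ≈ -236/252.5866 ≈ -0.9343

r ≈ -0.9343


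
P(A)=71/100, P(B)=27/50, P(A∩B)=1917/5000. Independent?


P(A)×P(B) = 1917/5000
P(A∩B) = 1917/5000
Equal ✓ → Independent

Yes, independent


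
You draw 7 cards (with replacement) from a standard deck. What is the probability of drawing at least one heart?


P(not a heart) = 39/52 = 3/4
P(none in 7 draws) = (3/4)^7 = 2187/16384
P(≥1 heart) = 1 - 2187/16384 = 14197/16384

P = 14197/16384 ≈ 86.65%


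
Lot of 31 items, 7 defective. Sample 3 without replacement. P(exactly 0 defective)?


Hypergeometric: C(7,0)×C(24,3)/C(31,3)
= 1×2024/4495 = 2024/4495

P(X=0) = 2024/4495 ≈ 45.03%


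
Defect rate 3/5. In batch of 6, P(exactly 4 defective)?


Binomial: P(X=4) = C(6,4)×p^4×(1-p)^2
= 15 × 81/625 × 4/25 = 972/3125

P(X=4) = 972/3125 ≈ 31.10%


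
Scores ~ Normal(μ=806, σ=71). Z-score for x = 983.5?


z = (x - μ)/σ = (983.5 - 806)/71 = 2.5

z = 2.5


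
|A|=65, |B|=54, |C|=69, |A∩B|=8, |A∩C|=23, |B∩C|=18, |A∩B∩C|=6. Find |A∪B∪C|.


|A∪B∪C| = 65+54+69-8-23-18+6 = 145

|A∪B∪C| = 145


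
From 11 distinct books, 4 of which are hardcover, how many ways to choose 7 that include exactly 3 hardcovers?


Choose 3 of the 4 hardcovers and 4 of the other 7 books:
C(4,3)×C(7,4) = 4×35 = 140

140


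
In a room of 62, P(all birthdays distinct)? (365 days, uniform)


P(all different) = Π(365-i)/365 for i=0..61
= (365/365)×(364/365)×...×(304/365)
= 0.004090

P ≈ 0.0041 ≈ 0.41%


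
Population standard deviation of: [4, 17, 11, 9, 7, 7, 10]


Mean = 65/7
  (4-65/7)²=1369/49
  (17-65/7)²=2916/49
  (11-65/7)²=144/49
  (9-65/7)²=4/49
  (7-65/7)²=256/49
  (7-65/7)²=256/49
  (10-65/7)²=25/49
Σ(x-μ)² = 710/7
σ² = (710/7)/7 = 710/49

σ = √(710/49) ≈ 3.8065


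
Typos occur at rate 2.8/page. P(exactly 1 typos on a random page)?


Poisson(λ=2.8): P(X=1) = e^(-λ)×λ^k/k!
= e^(-2.8) × 2.8^1 / 1!
≈ 0.06081006263 × 2.8 / 1 ≈ 0.170268

P(X=1) ≈ 0.170268 ≈ 17.03%


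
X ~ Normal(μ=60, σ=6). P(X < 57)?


z = (57-60)/6 = -0.5
P(Z < -0.5) = 0.3085

P(X < 57) ≈ 0.3085


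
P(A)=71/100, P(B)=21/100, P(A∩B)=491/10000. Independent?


P(A)×P(B) = 1491/10000
P(A∩B) = 491/10000
Not equal → NOT independent

No, not independent


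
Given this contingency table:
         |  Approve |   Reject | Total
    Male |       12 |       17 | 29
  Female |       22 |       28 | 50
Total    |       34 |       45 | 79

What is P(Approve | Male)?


P(Approve | Male) = 12/(12+17) = 12/29

P(Approve|Male) = 12/29 ≈ 41.38%


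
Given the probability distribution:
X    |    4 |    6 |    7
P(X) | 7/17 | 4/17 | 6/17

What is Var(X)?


E[X] = 94/17
E[X²] = 550/17
Var(X) = E[X²] - (E[X])² = 550/17 - 8836/289 = 514/289

Var(X) = 514/289 ≈ 1.7785


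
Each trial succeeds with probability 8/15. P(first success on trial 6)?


Geometric: P(X=6) = (1-p)^(k-1)×p = (7/15)^5×8/15 = 134456/11390625

P(X=6) = 134456/11390625 ≈ 1.18%


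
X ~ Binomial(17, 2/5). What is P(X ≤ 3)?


P(X ≤ 3) = Σ P(X=i) for i=0..3
P(X=0) = 129140163/762939453125
P(X=1) = 1463588514/762939453125
P(X=2) = 7805805408/762939453125
P(X=3) = 5203870272/152587890625
Sum = 7083577089/152587890625

P(X ≤ 3) = 7083577089/152587890625 ≈ 4.64%


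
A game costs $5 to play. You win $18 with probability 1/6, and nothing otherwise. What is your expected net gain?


E[gain] = (18-5)×1/6 + (-5)×5/6
= 13/6 - 25/6 = -2

Expected net gain = $-2 ≈ $-2.00


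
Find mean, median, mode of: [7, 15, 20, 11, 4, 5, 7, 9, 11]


Sorted: [4, 5, 7, 7, 9, 11, 11, 15, 20]
Mean = 89/9
Median = 9
Freq: {7: 2, 15: 1, 20: 1, 11: 2, 4: 1, 5: 1, 9: 1}
Mode: [7, 11]

Mean=89/9, Median=9, Mode=[7, 11]


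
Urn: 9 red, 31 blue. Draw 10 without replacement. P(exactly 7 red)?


Hypergeometric: C(9,7)×C(31,3)/C(40,10)
= 36×4495/847660528 = 1305/6835972

P(X=7) = 1305/6835972 ≈ 0.02%


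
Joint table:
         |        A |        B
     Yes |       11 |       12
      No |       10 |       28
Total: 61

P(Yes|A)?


P(Yes|A) = 11/(11+10) = 11/21

P = 11/21 ≈ 52.38%


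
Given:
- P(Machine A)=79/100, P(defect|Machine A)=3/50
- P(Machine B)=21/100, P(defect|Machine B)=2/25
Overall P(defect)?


P(B) = Σ P(B|Aᵢ)×P(Aᵢ)
  3/50×79/100 = 237/5000
  2/25×21/100 = 21/1250
Sum = 321/5000

P(defect) = 321/5000 ≈ 6.42%


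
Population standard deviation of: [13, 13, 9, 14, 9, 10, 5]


Mean = 73/7
  (13-73/7)²=324/49
  (13-73/7)²=324/49
  (9-73/7)²=100/49
  (14-73/7)²=625/49
  (9-73/7)²=100/49
  (10-73/7)²=9/49
  (5-73/7)²=1444/49
Σ(x-μ)² = 418/7
σ² = (418/7)/7 = 418/49

σ = √(418/49) ≈ 2.9207


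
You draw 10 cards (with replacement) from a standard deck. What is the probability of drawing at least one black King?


P(not a black King) = 50/52 = 25/26
P(none in 10 draws) = (25/26)^10 = 95367431640625/141167095653376
P(≥1 black King) = 1 - 95367431640625/141167095653376 = 45799664012751/141167095653376

P = 45799664012751/141167095653376 ≈ 32.44%


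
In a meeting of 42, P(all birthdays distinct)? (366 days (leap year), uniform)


P(all different) = Π(366-i)/366 for i=0..41
= (366/366)×(365/366)×...×(325/366)
= 0.086572

P ≈ 0.0866 ≈ 8.66%


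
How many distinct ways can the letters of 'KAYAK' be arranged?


Letters: 5, freq: {'K': 2, 'A': 2, 'Y': 1}
5!/(2!×2!×1!) = 120/4 = 30

30


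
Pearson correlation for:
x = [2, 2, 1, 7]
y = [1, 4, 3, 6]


n=4, Σx=12, Σy=14, Σxy=55, Σx²=58, Σy²=62
r = (4×55 - 12×14)/√((4×58 - 12²)(4×62 - 14²))
= 52/√(88×52) = 52/√4576 ≈ 52/67.6461 ≈ 0.7687

r ≈ 0.7687


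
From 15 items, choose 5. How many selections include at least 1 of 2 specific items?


Complement: C(15,5) - C(13,5) = 3003 - 1287 = 1716

1716


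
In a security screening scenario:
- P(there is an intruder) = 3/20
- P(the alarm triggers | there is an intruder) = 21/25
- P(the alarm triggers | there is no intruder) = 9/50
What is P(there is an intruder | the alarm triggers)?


Using Bayes' theorem:
P(A|B) = P(B|A)·P(A) / P(B)

P(the alarm triggers) = 21/25 × 3/20 + 9/50 × 17/20
= 63/500 + 153/1000 = 279/1000

P(there is an intruder|the alarm triggers) = (63/500) / (279/1000) = 14/31

P(there is an intruder|the alarm triggers) = 14/31 ≈ 45.16%


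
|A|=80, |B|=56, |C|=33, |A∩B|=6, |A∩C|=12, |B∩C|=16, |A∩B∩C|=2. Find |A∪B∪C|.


|A∪B∪C| = 80+56+33-6-12-16+2 = 137

|A∪B∪C| = 137


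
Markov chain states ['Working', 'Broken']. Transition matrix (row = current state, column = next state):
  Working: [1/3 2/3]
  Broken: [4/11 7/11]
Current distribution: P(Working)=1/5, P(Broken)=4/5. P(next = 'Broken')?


P(next=Broken) = Σᵢ P(now=i)×P(i→Broken)
= 1/5×2/3 + 4/5×7/11
= 2/15 + 28/55 = 106/165

P = 106/165 ≈ 0.6424


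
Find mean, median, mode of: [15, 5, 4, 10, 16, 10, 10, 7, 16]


Sorted: [4, 5, 7, 10, 10, 10, 15, 16, 16]
Mean = 93/9 = 31/3
Median = 10
Freq: {15: 1, 5: 1, 4: 1, 10: 3, 16: 2, 7: 1}
Mode: [10]

Mean=31/3, Median=10, Mode=10


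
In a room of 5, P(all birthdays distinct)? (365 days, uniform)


P(all different) = Π(365-i)/365 for i=0..4
= (365/365)×(364/365)×...×(361/365)
= 0.972864

P ≈ 0.9729 ≈ 97.29%


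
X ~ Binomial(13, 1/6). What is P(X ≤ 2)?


P(X ≤ 2) = Σ P(X=i) for i=0..2
P(X=0) = 1220703125/13060694016
P(X=1) = 3173828125/13060694016
P(X=2) = 634765625/2176782336
Sum = 341796875/544195584

P(X ≤ 2) = 341796875/544195584 ≈ 62.81%


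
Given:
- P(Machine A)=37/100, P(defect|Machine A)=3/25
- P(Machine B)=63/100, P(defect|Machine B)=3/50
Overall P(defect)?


P(B) = Σ P(B|Aᵢ)×P(Aᵢ)
  3/25×37/100 = 111/2500
  3/50×63/100 = 189/5000
Sum = 411/5000

P(defect) = 411/5000 ≈ 8.22%


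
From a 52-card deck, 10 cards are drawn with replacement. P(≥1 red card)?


P(not a red card) = 26/52 = 1/2
P(none in 10 draws) = (1/2)^10 = 1/1024
P(≥1 red card) = 1 - 1/1024 = 1023/1024

P = 1023/1024 ≈ 99.90%


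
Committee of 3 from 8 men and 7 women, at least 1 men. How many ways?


Count by #men:
  1M,2W: C(8,1)×C(7,2)=168
  2M,1W: C(8,2)×C(7,1)=196
  3M,0W: C(8,3)×C(7,0)=56
Total = 420

420


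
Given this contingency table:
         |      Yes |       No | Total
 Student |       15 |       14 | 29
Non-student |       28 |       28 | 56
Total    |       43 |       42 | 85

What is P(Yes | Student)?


P(Yes | Student) = 15/(15+14) = 15/29

P(Yes|Student) = 15/29 ≈ 51.72%


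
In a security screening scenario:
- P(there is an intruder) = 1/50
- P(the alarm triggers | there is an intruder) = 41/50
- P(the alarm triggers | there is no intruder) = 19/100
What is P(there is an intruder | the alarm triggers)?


Using Bayes' theorem:
P(A|B) = P(B|A)·P(A) / P(B)

P(the alarm triggers) = 41/50 × 1/50 + 19/100 × 49/50
= 41/2500 + 931/5000 = 1013/5000

P(there is an intruder|the alarm triggers) = (41/2500) / (1013/5000) = 82/1013

P(there is an intruder|the alarm triggers) = 82/1013 ≈ 8.09%


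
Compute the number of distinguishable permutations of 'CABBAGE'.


Letters: 7, freq: {'C': 1, 'A': 2, 'B': 2, 'G': 1, 'E': 1}
7!/(1!×2!×2!×1!×1!) = 5040/4 = 1260

1260


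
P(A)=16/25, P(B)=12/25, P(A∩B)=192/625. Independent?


P(A)×P(B) = 192/625
P(A∩B) = 192/625
Equal ✓ → Independent

Yes, independent


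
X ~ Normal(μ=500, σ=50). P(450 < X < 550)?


z₁=(450-500)/50=-1.0, z₂=(550-500)/50=1.0
P = Φ(1.0) - Φ(-1.0) = 0.841345 - 0.158655 = 0.682690 ≈ 0.6827

P(450 < X < 550) ≈ 0.6827


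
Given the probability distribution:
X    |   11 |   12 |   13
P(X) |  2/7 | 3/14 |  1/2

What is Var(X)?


E[X] = 171/14
E[X²] = 2099/14
Var(X) = E[X²] - (E[X])² = 2099/14 - 29241/196 = 145/196

Var(X) = 145/196 ≈ 0.7398


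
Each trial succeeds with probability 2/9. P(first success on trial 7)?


Geometric: P(X=7) = (1-p)^(k-1)×p = (7/9)^6×2/9 = 235298/4782969

P(X=7) = 235298/4782969 ≈ 4.92%


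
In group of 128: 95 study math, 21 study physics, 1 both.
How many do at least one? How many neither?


|A∪B| = 95+21-1 = 115
Neither = 128-115 = 13

At least one: 115; Neither: 13


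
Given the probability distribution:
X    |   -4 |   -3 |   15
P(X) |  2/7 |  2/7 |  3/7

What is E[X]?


E[X] = Σ x·P(X=x)
= (-4)×(2/7) + (-3)×(2/7) + (15)×(3/7)
= 31/7

E[X] = 31/7


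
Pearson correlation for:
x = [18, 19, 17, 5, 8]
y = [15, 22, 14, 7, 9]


n=5, Σx=67, Σy=67, Σxy=1033, Σx²=1063, Σy²=1035
r = (5×1033 - 67×67)/√((5×1063 - 67²)(5×1035 - 67²))
= 676/√(826×686) = 676/√566636 ≈ 676/752.7523 ≈ 0.8980

r ≈ 0.8980


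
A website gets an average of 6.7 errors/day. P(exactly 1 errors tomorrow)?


Poisson(λ=6.7): P(X=1) = e^(-λ)×λ^k/k!
= e^(-6.7) × 6.7^1 / 1!
≈ 0.001230911903 × 6.7 / 1 ≈ 0.008247

P(X=1) ≈ 0.008247 ≈ 0.82%


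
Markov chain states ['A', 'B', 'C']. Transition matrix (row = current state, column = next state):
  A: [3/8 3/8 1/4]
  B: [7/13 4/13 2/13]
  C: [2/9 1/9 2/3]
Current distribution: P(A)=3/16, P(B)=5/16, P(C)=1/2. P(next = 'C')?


P(next=C) = Σᵢ P(now=i)×P(i→C)
= 3/16×1/4 + 5/16×2/13 + 1/2×2/3
= 3/64 + 5/104 + 1/3 = 1069/2496

P = 1069/2496 ≈ 0.4283


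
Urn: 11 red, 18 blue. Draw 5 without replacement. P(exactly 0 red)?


Hypergeometric: C(11,0)×C(18,5)/C(29,5)
= 1×8568/118755 = 136/1885

P(X=0) = 136/1885 ≈ 7.21%


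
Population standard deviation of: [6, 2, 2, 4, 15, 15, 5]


Mean = 49/7 = 7
  (6-7)²=1
  (2-7)²=25
  (2-7)²=25
  (4-7)²=9
  (15-7)²=64
  (15-7)²=64
  (5-7)²=4
Σ(x-μ)² = 192
σ² = 192/7

σ = √(192/7) ≈ 5.2372


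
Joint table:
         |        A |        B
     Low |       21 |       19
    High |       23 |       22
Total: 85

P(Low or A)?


P(Low∨A) = P(Low) + P(A) - P(Low∧A)
= (40 + 44 - 21)/85 = 63/85

P = 63/85 ≈ 74.12%


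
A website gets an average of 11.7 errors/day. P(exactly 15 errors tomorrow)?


Poisson(λ=11.7): P(X=15) = e^(-λ)×λ^k/k!
= e^(-11.7) × 11.7^15 / 15!
≈ 8.293819161e-06 × 1.05387214599e+16 / 1307674368000 ≈ 0.066841

P(X=15) ≈ 0.066841 ≈ 6.68%


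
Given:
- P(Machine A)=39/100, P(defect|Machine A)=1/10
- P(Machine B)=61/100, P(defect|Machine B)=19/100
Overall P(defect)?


P(B) = Σ P(B|Aᵢ)×P(Aᵢ)
  1/10×39/100 = 39/1000
  19/100×61/100 = 1159/10000
Sum = 1549/10000

P(defect) = 1549/10000 ≈ 15.49%


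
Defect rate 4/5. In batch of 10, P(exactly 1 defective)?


Binomial: P(X=1) = C(10,1)×p^1×(1-p)^9
= 10 × 4/5 × 1/1953125 = 8/1953125

P(X=1) = 8/1953125 ≈ 0.00%


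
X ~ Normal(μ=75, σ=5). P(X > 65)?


z = (65-75)/5 = -2.0
P(X > 65) = 1 - P(Z ≤ -2.0) = 1 - 0.0228 = 0.9772

P(X > 65) ≈ 0.9772


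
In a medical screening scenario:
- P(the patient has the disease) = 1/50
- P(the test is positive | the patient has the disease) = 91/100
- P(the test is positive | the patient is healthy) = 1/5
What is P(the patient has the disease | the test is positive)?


Using Bayes' theorem:
P(A|B) = P(B|A)·P(A) / P(B)

P(the test is positive) = 91/100 × 1/50 + 1/5 × 49/50
= 91/5000 + 49/250 = 1071/5000

P(the patient has the disease|the test is positive) = (91/5000) / (1071/5000) = 13/153

P(the patient has the disease|the test is positive) = 13/153 ≈ 8.50%


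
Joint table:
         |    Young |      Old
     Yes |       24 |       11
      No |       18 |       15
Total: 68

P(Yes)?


P(Yes) = (24+11)/68 = 35/68

P(Yes) = 35/68 ≈ 51.47%


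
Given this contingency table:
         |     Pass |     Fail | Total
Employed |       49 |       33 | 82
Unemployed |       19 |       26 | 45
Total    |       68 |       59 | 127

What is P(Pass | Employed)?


P(Pass | Employed) = 49/(49+33) = 49/82

P(Pass|Employed) = 49/82 ≈ 59.76%


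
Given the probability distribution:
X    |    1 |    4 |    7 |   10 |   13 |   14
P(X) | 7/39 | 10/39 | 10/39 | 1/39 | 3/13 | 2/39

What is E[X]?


E[X] = Σ x·P(X=x)
= (1)×(7/39) + (4)×(10/39) + (7)×(10/39) + (10)×(1/39) + (13)×(3/13) + (14)×(2/39)
= 272/39

E[X] = 272/39


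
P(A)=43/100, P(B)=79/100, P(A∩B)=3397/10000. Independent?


P(A)×P(B) = 3397/10000
P(A∩B) = 3397/10000
Equal ✓ → Independent

Yes, independent


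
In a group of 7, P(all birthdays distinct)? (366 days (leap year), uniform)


P(all different) = Π(366-i)/366 for i=0..6
= (366/366)×(365/366)×...×(360/366)
= 0.943914

P ≈ 0.9439 ≈ 94.39%


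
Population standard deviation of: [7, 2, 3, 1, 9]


Mean = 22/5
  (7-22/5)²=169/25
  (2-22/5)²=144/25
  (3-22/5)²=49/25
  (1-22/5)²=289/25
  (9-22/5)²=529/25
Σ(x-μ)² = 236/5
σ² = (236/5)/5 = 236/25

σ = √(236/25) ≈ 3.0725


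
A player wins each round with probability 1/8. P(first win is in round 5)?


Geometric: P(X=5) = (1-p)^(k-1)×p = (7/8)^4×1/8 = 2401/32768

P(X=5) = 2401/32768 ≈ 7.33%


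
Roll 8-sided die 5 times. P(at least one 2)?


P(no 2)^5 = (7/8)^5 = 16807/32768
P(≥1) = 1 - 16807/32768 = 15961/32768

P = 15961/32768 ≈ 48.71%


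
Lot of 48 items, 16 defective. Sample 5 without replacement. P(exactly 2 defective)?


Hypergeometric: C(16,2)×C(32,3)/C(48,5)
= 120×4960/1712304 = 12400/35673

P(X=2) = 12400/35673 ≈ 34.76%


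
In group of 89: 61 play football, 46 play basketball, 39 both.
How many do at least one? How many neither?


|A∪B| = 61+46-39 = 68
Neither = 89-68 = 21

At least one: 68; Neither: 21


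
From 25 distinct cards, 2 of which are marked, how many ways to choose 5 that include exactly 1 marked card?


Choose 1 of the 2 marked cards and 4 of the other 23 cards:
C(2,1)×C(23,4) = 2×8855 = 17710

17710


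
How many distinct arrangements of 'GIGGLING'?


Letters: 8, freq: {'G': 4, 'I': 2, 'L': 1, 'N': 1}
8!/(4!×2!×1!×1!) = 40320/48 = 840

840


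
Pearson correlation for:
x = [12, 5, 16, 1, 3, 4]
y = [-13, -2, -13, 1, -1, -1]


n=6, Σx=41, Σy=-29, Σxy=-380, Σx²=451, Σy²=345
r = (6×(-380) - 41×(-29))/√((6×451 - 41²)(6×345 - (-29)²))
= -1091/√(1025×1229) = -1091/√1259725 ≈ -1091/1122.3747 ≈ -0.9720

r ≈ -0.9720


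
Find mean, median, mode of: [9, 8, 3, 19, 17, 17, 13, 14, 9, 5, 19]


Sorted: [3, 5, 8, 9, 9, 13, 14, 17, 17, 19, 19]
Mean = 133/11
Median = 13
Freq: {9: 2, 8: 1, 3: 1, 19: 2, 17: 2, 13: 1, 14: 1, 5: 1}
Mode: [9, 17, 19]

Mean=133/11, Median=13, Mode=[9, 17, 19]


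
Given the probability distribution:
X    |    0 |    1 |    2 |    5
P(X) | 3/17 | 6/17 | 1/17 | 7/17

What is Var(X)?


E[X] = 43/17
E[X²] = 185/17
Var(X) = E[X²] - (E[X])² = 185/17 - 1849/289 = 1296/289

Var(X) = 1296/289 ≈ 4.4844


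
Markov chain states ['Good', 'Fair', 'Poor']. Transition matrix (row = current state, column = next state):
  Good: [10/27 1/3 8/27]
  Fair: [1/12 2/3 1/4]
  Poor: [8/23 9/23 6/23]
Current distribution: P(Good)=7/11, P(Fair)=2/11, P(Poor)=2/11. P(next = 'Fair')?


P(next=Fair) = Σᵢ P(now=i)×P(i→Fair)
= 7/11×1/3 + 2/11×2/3 + 2/11×9/23
= 7/33 + 4/33 + 18/253 = 307/759

P = 307/759 ≈ 0.4045


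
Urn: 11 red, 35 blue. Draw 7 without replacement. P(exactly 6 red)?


Hypergeometric: C(11,6)×C(35,1)/C(46,7)
= 462×35/53524680 = 49/162196

P(X=6) = 49/162196 ≈ 0.03%


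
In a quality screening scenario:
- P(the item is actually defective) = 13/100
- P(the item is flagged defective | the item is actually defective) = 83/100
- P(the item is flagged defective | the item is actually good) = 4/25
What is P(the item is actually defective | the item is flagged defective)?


Using Bayes' theorem:
P(A|B) = P(B|A)·P(A) / P(B)

P(the item is flagged defective) = 83/100 × 13/100 + 4/25 × 87/100
= 1079/10000 + 87/625 = 2471/10000

P(the item is actually defective|the item is flagged defective) = (1079/10000) / (2471/10000) = 1079/2471

P(the item is actually defective|the item is flagged defective) = 1079/2471 ≈ 43.67%


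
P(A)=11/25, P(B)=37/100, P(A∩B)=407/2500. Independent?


P(A)×P(B) = 407/2500
P(A∩B) = 407/2500
Equal ✓ → Independent

Yes, independent


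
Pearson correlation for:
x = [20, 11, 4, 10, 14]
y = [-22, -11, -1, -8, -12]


n=5, Σx=59, Σy=-54, Σxy=-813, Σx²=833, Σy²=814
r = (5×(-813) - 59×(-54))/√((5×833 - 59²)(5×814 - (-54)²))
= -879/√(684×1154) = -879/√789336 ≈ -879/888.4458 ≈ -0.9894

r ≈ -0.9894


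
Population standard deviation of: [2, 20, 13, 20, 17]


Mean = 72/5
  (2-72/5)²=3844/25
  (20-72/5)²=784/25
  (13-72/5)²=49/25
  (20-72/5)²=784/25
  (17-72/5)²=169/25
Σ(x-μ)² = 1126/5
σ² = (1126/5)/5 = 1126/25

σ = √(1126/25) ≈ 6.7112


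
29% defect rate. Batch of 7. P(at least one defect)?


P(all good) = (71/100)^7 = 9095120158391/100000000000000
P(≥1 defect) = 90904879841609/100000000000000

P = 90904879841609/100000000000000 ≈ 90.90%


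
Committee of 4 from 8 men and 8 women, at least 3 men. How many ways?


Count by #men:
  3M,1W: C(8,3)×C(8,1)=448
  4M,0W: C(8,4)×C(8,0)=70
Total = 518

518


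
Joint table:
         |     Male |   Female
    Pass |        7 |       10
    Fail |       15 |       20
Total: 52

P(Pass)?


P(Pass) = (7+10)/52 = 17/52

P(Pass) = 17/52 ≈ 32.69%


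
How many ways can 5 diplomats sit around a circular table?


Circular arrangements of 5 distinct objects: fix one position to break rotational symmetry.
(n-1)! = 4! = 24

24


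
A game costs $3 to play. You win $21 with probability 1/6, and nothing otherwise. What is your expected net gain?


E[gain] = (21-3)×1/6 + (-3)×5/6
= 3 - 5/2 = 1/2

Expected net gain = $1/2 ≈ $0.50


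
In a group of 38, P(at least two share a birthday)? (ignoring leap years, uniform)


P(all different) = Π(365-i)/365 for i=0..37
= 0.135932
P(match) = 1 - 0.135932 = 0.864068

P ≈ 0.8641 ≈ 86.41%


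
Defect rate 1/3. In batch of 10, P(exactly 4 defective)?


Binomial: P(X=4) = C(10,4)×p^4×(1-p)^6
= 210 × 1/81 × 64/729 = 4480/19683

P(X=4) = 4480/19683 ≈ 22.76%


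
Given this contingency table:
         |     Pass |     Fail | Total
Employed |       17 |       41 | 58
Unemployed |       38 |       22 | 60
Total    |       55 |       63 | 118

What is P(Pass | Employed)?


P(Pass | Employed) = 17/(17+41) = 17/58

P(Pass|Employed) = 17/58 ≈ 29.31%


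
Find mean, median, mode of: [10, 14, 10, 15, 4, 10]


Sorted: [4, 10, 10, 10, 14, 15]
Mean = 63/6 = 21/2
Median = 10
Freq: {10: 3, 14: 1, 15: 1, 4: 1}
Mode: [10]

Mean=21/2, Median=10, Mode=10


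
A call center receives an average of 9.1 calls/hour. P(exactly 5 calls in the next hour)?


Poisson(λ=9.1): P(X=5) = e^(-λ)×λ^k/k!
= e^(-9.1) × 9.1^5 / 5!
≈ 0.0001116658085 × 62403.21451 / 120 ≈ 0.058069

P(X=5) ≈ 0.058069 ≈ 5.81%


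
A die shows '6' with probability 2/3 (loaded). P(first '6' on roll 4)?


Geometric: P(X=4) = (1-p)^(k-1)×p = (1/3)^3×2/3 = 2/81

P(X=4) = 2/81 ≈ 2.47%


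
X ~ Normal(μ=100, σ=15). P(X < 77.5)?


z = (77.5-100)/15 = -1.5
P(Z < -1.5) = 0.0668

P(X < 77.5) ≈ 0.0668


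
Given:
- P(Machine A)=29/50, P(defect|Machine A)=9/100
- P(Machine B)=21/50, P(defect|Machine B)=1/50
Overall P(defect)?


P(B) = Σ P(B|Aᵢ)×P(Aᵢ)
  9/100×29/50 = 261/5000
  1/50×21/50 = 21/2500
Sum = 303/5000

P(defect) = 303/5000 ≈ 6.06%


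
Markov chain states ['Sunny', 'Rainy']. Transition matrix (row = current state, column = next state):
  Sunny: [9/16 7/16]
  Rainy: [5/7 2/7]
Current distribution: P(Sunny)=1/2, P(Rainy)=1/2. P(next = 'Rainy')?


P(next=Rainy) = Σᵢ P(now=i)×P(i→Rainy)
= 1/2×7/16 + 1/2×2/7
= 7/32 + 1/7 = 81/224

P = 81/224 ≈ 0.3616


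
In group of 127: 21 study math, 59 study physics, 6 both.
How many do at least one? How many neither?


|A∪B| = 21+59-6 = 74
Neither = 127-74 = 53

At least one: 74; Neither: 53


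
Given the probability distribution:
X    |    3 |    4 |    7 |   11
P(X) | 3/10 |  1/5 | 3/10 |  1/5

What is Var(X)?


E[X] = 6
E[X²] = 224/5
Var(X) = E[X²] - (E[X])² = 224/5 - 36 = 44/5

Var(X) = 44/5 ≈ 8.8000


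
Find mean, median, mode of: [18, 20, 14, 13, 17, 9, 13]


Sorted: [9, 13, 13, 14, 17, 18, 20]
Mean = 104/7
Median = 14
Freq: {18: 1, 20: 1, 14: 1, 13: 2, 17: 1, 9: 1}
Mode: [13]

Mean=104/7, Median=14, Mode=13


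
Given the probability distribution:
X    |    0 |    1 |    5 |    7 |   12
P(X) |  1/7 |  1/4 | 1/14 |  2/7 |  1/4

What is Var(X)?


E[X] = 157/28
E[X²] = 1457/28
Var(X) = E[X²] - (E[X])² = 1457/28 - 24649/784 = 16147/784

Var(X) = 16147/784 ≈ 20.5957


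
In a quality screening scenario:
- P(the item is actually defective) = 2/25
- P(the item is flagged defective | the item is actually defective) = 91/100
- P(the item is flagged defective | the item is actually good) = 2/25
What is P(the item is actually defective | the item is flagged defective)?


Using Bayes' theorem:
P(A|B) = P(B|A)·P(A) / P(B)

P(the item is flagged defective) = 91/100 × 2/25 + 2/25 × 23/25
= 91/1250 + 46/625 = 183/1250

P(the item is actually defective|the item is flagged defective) = (91/1250) / (183/1250) = 91/183

P(the item is actually defective|the item is flagged defective) = 91/183 ≈ 49.73%


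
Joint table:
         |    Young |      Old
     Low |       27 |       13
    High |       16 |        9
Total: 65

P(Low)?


P(Low) = (27+13)/65 = 40/65 = 8/13

P(Low) = 8/13 ≈ 61.54%


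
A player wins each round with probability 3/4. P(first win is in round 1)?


Geometric: P(X=1) = (1-p)^(k-1)×p = (1/4)^0×3/4 = 3/4

P(X=1) = 3/4 ≈ 75.00%


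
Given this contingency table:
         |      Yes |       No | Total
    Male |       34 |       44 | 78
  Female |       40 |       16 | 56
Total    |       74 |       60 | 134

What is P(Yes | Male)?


P(Yes | Male) = 34/(34+44) = 34/78 = 17/39

P(Yes|Male) = 17/39 ≈ 43.59%


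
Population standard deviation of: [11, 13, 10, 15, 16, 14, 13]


Mean = 92/7
  (11-92/7)²=225/49
  (13-92/7)²=1/49
  (10-92/7)²=484/49
  (15-92/7)²=169/49
  (16-92/7)²=400/49
  (14-92/7)²=36/49
  (13-92/7)²=1/49
Σ(x-μ)² = 188/7
σ² = (188/7)/7 = 188/49

σ = √(188/49) ≈ 1.9588


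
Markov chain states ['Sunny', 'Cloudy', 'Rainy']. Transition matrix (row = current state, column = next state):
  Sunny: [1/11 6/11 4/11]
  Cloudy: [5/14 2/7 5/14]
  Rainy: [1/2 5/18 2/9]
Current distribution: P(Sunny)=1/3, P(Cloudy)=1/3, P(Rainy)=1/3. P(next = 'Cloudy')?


P(next=Cloudy) = Σᵢ P(now=i)×P(i→Cloudy)
= 1/3×6/11 + 1/3×2/7 + 1/3×5/18
= 2/11 + 2/21 + 5/54 = 1537/4158

P = 1537/4158 ≈ 0.3696


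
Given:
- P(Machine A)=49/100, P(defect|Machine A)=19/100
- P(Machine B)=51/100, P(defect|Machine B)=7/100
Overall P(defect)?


P(B) = Σ P(B|Aᵢ)×P(Aᵢ)
  19/100×49/100 = 931/10000
  7/100×51/100 = 357/10000
Sum = 161/1250

P(defect) = 161/1250 ≈ 12.88%


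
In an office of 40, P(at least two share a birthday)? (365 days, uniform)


P(all different) = Π(365-i)/365 for i=0..39
= 0.108768
P(match) = 1 - 0.108768 = 0.891232

P ≈ 0.8912 ≈ 89.12%


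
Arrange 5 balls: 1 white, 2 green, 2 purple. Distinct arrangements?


5!/(1!×2!×2!) = 30

30


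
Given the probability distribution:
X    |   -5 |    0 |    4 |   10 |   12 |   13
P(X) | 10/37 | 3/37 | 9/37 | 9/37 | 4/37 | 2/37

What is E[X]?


E[X] = Σ x·P(X=x)
= (-5)×(10/37) + (0)×(3/37) + (4)×(9/37) + (10)×(9/37) + (12)×(4/37) + (13)×(2/37)
= 150/37

E[X] = 150/37


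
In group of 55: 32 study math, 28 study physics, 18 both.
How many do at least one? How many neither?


|A∪B| = 32+28-18 = 42
Neither = 55-42 = 13

At least one: 42; Neither: 13


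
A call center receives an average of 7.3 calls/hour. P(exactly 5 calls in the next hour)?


Poisson(λ=7.3): P(X=5) = e^(-λ)×λ^k/k!
= e^(-7.3) × 7.3^5 / 5!
≈ 0.0006755387752 × 20730.71593 / 120 ≈ 0.116703

P(X=5) ≈ 0.116703 ≈ 11.67%


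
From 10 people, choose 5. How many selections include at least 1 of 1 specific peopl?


Complement: C(10,5) - C(9,5) = 252 - 126 = 126

126


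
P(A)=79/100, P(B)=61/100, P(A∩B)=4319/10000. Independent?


P(A)×P(B) = 4819/10000
P(A∩B) = 4319/10000
Not equal → NOT independent

No, not independent


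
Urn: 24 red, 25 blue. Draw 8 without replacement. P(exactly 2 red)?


Hypergeometric: C(24,2)×C(25,6)/C(49,8)
= 276×177100/450978066 = 4600/42441

P(X=2) = 4600/42441 ≈ 10.84%


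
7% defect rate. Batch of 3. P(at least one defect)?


P(all good) = (93/100)^3 = 804357/1000000
P(≥1 defect) = 195643/1000000

P = 195643/1000000 ≈ 19.56%


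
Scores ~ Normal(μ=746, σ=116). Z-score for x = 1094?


z = (x - μ)/σ = (1094 - 746)/116 = 3.0

z = 3.0


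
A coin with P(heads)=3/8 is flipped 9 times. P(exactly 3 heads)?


Binomial: P(X=3) = C(9,3)×p^3×(1-p)^6
= 84 × 27/512 × 15625/262144 = 8859375/33554432

P(X=3) = 8859375/33554432 ≈ 26.40%


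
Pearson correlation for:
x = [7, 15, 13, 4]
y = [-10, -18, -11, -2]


n=4, Σx=39, Σy=-41, Σxy=-491, Σx²=459, Σy²=549
r = (4×(-491) - 39×(-41))/√((4×459 - 39²)(4×549 - (-41)²))
= -365/√(315×515) = -365/√162225 ≈ -365/402.7716 ≈ -0.9062

r ≈ -0.9062


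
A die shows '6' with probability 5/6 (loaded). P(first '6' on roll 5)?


Geometric: P(X=5) = (1-p)^(k-1)×p = (1/6)^4×5/6 = 5/7776

P(X=5) = 5/7776 ≈ 0.06%


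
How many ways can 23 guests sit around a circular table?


Circular arrangements of 23 distinct objects: fix one position to break rotational symmetry.
(n-1)! = 22! = 1124000727777607680000

1124000727777607680000


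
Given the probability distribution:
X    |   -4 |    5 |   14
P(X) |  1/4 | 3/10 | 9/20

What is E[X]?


E[X] = Σ x·P(X=x)
= (-4)×(1/4) + (5)×(3/10) + (14)×(9/20)
= 34/5

E[X] = 34/5


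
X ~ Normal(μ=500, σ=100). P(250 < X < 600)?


z₁=(250-500)/100=-2.5, z₂=(600-500)/100=1.0
P = Φ(1.0) - Φ(-2.5) = 0.841345 - 0.006210 = 0.835135 ≈ 0.8351

P(250 < X < 600) ≈ 0.8351


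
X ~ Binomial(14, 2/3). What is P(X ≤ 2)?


P(X ≤ 2) = Σ P(X=i) for i=0..2
P(X=0) = 1/4782969
P(X=1) = 28/4782969
P(X=2) = 364/4782969
Sum = 131/1594323

P(X ≤ 2) = 131/1594323 ≈ 0.01%


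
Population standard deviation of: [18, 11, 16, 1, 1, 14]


Mean = 61/6
  (18-61/6)²=2209/36
  (11-61/6)²=25/36
  (16-61/6)²=1225/36
  (1-61/6)²=3025/36
  (1-61/6)²=3025/36
  (14-61/6)²=529/36
Σ(x-μ)² = 1673/6
σ² = (1673/6)/6 = 1673/36

σ = √(1673/36) ≈ 6.8171


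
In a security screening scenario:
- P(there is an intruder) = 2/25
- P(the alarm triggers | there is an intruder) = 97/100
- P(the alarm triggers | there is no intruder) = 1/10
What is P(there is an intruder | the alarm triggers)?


Using Bayes' theorem:
P(A|B) = P(B|A)·P(A) / P(B)

P(the alarm triggers) = 97/100 × 2/25 + 1/10 × 23/25
= 97/1250 + 23/250 = 106/625

P(there is an intruder|the alarm triggers) = (97/1250) / (106/625) = 97/212

P(there is an intruder|the alarm triggers) = 97/212 ≈ 45.75%


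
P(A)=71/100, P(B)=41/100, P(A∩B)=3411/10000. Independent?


P(A)×P(B) = 2911/10000
P(A∩B) = 3411/10000
Not equal → NOT independent

No, not independent


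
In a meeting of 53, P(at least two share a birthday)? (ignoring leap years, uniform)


P(all different) = Π(365-i)/365 for i=0..52
= 0.018862
P(match) = 1 - 0.018862 = 0.981138

P ≈ 0.9811 ≈ 98.11%


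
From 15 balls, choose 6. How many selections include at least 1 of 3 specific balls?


Complement: C(15,6) - C(12,6) = 5005 - 924 = 4081

4081


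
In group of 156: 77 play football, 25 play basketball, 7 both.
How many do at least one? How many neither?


|A∪B| = 77+25-7 = 95
Neither = 156-95 = 61

At least one: 95; Neither: 61


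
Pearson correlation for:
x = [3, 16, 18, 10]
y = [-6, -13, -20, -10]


n=4, Σx=47, Σy=-49, Σxy=-686, Σx²=689, Σy²=705
r = (4×(-686) - 47×(-49))/√((4×689 - 47²)(4×705 - (-49)²))
= -441/√(547×419) = -441/√229193 ≈ -441/478.7411 ≈ -0.9212

r ≈ -0.9212


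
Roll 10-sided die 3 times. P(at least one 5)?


P(no 5)^3 = (9/10)^3 = 729/1000
P(≥1) = 1 - 729/1000 = 271/1000

P = 271/1000 ≈ 27.10%


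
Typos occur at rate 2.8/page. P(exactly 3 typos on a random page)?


Poisson(λ=2.8): P(X=3) = e^(-λ)×λ^k/k!
= e^(-2.8) × 2.8^3 / 3!
≈ 0.06081006263 × 21.952 / 6 ≈ 0.222484

P(X=3) ≈ 0.222484 ≈ 22.25%


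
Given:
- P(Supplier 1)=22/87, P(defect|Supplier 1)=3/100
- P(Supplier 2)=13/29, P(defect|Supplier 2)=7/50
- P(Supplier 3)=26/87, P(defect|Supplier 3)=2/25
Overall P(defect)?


P(B) = Σ P(B|Aᵢ)×P(Aᵢ)
  3/100×22/87 = 11/1450
  7/50×13/29 = 91/1450
  2/25×26/87 = 52/2175
Sum = 41/435

P(defect) = 41/435 ≈ 9.43%


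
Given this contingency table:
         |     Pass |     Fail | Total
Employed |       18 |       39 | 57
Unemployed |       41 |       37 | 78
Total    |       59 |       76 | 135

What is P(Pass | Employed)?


P(Pass | Employed) = 18/(18+39) = 18/57 = 6/19

P(Pass|Employed) = 6/19 ≈ 31.58%


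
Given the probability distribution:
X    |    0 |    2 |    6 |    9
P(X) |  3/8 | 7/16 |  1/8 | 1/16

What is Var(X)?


E[X] = 35/16
E[X²] = 181/16
Var(X) = E[X²] - (E[X])² = 181/16 - 1225/256 = 1671/256

Var(X) = 1671/256 ≈ 6.5273


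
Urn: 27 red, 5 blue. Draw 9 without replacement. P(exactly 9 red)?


Hypergeometric: C(27,9)×C(5,0)/C(32,9)
= 4686825×1/28048800 = 4807/28768

P(X=9) = 4807/28768 ≈ 16.71%


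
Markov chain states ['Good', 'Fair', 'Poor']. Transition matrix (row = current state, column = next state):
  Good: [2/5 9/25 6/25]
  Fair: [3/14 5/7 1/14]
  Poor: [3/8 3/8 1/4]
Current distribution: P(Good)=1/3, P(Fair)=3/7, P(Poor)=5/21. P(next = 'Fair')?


P(next=Fair) = Σᵢ P(now=i)×P(i→Fair)
= 1/3×9/25 + 3/7×5/7 + 5/21×3/8
= 3/25 + 15/49 + 5/56 = 5051/9800

P = 5051/9800 ≈ 0.5154


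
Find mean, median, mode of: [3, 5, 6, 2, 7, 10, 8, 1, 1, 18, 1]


Sorted: [1, 1, 1, 2, 3, 5, 6, 7, 8, 10, 18]
Mean = 62/11
Median = 5
Freq: {3: 1, 5: 1, 6: 1, 2: 1, 7: 1, 10: 1, 8: 1, 1: 3, 18: 1}
Mode: [1]

Mean=62/11, Median=5, Mode=1


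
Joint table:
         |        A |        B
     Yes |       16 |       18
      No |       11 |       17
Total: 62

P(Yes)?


P(Yes) = (16+18)/62 = 34/62 = 17/31

P(Yes) = 17/31 ≈ 54.84%


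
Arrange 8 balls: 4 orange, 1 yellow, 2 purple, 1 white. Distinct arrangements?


8!/(4!×1!×2!×1!) = 840

840


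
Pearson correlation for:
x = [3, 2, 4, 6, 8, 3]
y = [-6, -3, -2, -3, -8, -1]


n=6, Σx=26, Σy=-23, Σxy=-117, Σx²=138, Σy²=123
r = (6×(-117) - 26×(-23))/√((6×138 - 26²)(6×123 - (-23)²))
= -104/√(152×209) = -104/√31768 ≈ -104/178.2358 ≈ -0.5835

r ≈ -0.5835


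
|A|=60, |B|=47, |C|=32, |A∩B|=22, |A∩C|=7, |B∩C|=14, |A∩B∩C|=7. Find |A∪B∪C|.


|A∪B∪C| = 60+47+32-22-7-14+7 = 103

|A∪B∪C| = 103


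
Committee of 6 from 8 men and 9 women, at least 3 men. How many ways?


Count by #men:
  3M,3W: C(8,3)×C(9,3)=4704
  4M,2W: C(8,4)×C(9,2)=2520
  5M,1W: C(8,5)×C(9,1)=504
  6M,0W: C(8,6)×C(9,0)=28
Total = 7756

7756


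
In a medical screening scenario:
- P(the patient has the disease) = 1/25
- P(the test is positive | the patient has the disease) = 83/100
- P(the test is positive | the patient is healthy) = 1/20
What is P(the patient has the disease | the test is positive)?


Using Bayes' theorem:
P(A|B) = P(B|A)·P(A) / P(B)

P(the test is positive) = 83/100 × 1/25 + 1/20 × 24/25
= 83/2500 + 6/125 = 203/2500

P(the patient has the disease|the test is positive) = (83/2500) / (203/2500) = 83/203

P(the patient has the disease|the test is positive) = 83/203 ≈ 40.89%


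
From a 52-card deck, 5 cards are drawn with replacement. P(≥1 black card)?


P(not a black card) = 26/52 = 1/2
P(none in 5 draws) = (1/2)^5 = 1/32
P(≥1 black card) = 1 - 1/32 = 31/32

P = 31/32 ≈ 96.88%


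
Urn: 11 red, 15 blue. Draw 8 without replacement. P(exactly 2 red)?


Hypergeometric: C(11,2)×C(15,6)/C(26,8)
= 55×5005/1562275 = 77/437

P(X=2) = 77/437 ≈ 17.62%


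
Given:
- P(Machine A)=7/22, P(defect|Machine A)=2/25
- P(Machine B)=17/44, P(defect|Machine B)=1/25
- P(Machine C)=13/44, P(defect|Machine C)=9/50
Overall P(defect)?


P(B) = Σ P(B|Aᵢ)×P(Aᵢ)
  2/25×7/22 = 7/275
  1/25×17/44 = 17/1100
  9/50×13/44 = 117/2200
Sum = 207/2200

P(defect) = 207/2200 ≈ 9.41%


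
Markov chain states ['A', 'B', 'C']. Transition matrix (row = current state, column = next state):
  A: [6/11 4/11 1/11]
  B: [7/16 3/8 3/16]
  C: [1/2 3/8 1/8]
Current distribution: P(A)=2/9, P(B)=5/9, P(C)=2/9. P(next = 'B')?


P(next=B) = Σᵢ P(now=i)×P(i→B)
= 2/9×4/11 + 5/9×3/8 + 2/9×3/8
= 8/99 + 5/24 + 1/12 = 295/792

P = 295/792 ≈ 0.3725


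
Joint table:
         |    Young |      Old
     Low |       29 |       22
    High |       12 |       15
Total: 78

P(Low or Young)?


P(Low∨Young) = P(Low) + P(Young) - P(Low∧Young)
= (51 + 41 - 29)/78 = 63/78 = 21/26

P = 21/26 ≈ 80.77%


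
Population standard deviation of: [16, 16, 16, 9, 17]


Mean = 74/5
  (16-74/5)²=36/25
  (16-74/5)²=36/25
  (16-74/5)²=36/25
  (9-74/5)²=841/25
  (17-74/5)²=121/25
Σ(x-μ)² = 214/5
σ² = (214/5)/5 = 214/25

σ = √(214/25) ≈ 2.9257


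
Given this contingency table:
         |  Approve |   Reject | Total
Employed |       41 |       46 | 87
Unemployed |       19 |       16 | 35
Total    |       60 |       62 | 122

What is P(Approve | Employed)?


P(Approve | Employed) = 41/(41+46) = 41/87

P(Approve|Employed) = 41/87 ≈ 47.13%


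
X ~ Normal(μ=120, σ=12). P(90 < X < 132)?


z₁=(90-120)/12=-2.5, z₂=(132-120)/12=1.0
P = Φ(1.0) - Φ(-2.5) = 0.841345 - 0.006210 = 0.835135 ≈ 0.8351

P(90 < X < 132) ≈ 0.8351


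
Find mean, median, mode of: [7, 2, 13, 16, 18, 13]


Sorted: [2, 7, 13, 13, 16, 18]
Mean = 69/6 = 23/2
Median = 13
Freq: {7: 1, 2: 1, 13: 2, 16: 1, 18: 1}
Mode: [13]

Mean=23/2, Median=13, Mode=13


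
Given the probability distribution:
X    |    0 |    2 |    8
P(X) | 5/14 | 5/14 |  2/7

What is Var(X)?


E[X] = 3
E[X²] = 138/7
Var(X) = E[X²] - (E[X])² = 138/7 - 9 = 75/7

Var(X) = 75/7 ≈ 10.7143


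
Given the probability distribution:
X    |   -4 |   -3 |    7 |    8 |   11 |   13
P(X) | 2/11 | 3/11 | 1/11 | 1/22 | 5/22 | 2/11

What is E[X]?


E[X] = Σ x·P(X=x)
= (-4)×(2/11) + (-3)×(3/11) + (7)×(1/11) + (8)×(1/22) + (11)×(5/22) + (13)×(2/11)
= 95/22

E[X] = 95/22


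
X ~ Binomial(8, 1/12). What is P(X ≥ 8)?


P(X ≥ 8) = Σ P(X=i) for i=8..8
P(X=8) = 1/429981696
Sum = 1/429981696

P(X ≥ 8) = 1/429981696 ≈ 0.00%
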